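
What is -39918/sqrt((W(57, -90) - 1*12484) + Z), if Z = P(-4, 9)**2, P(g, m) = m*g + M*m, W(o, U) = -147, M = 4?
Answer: 39918*I*sqrt(12631)/12631 ≈ 355.18*I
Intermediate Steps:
P(g, m) = 4*m + g*m (P(g, m) = m*g + 4*m = g*m + 4*m = 4*m + g*m)
Z = 0 (Z = (9*(4 - 4))**2 = (9*0)**2 = 0**2 = 0)
-39918/sqrt((W(57, -90) - 1*12484) + Z) = -39918/sqrt((-147 - 1*12484) + 0) = -39918/sqrt((-147 - 12484) + 0) = -39918/sqrt(-12631 + 0) = -39918*(-I*sqrt(12631)/12631) = -(-39918)*I*sqrt(12631)/12631 = 39918*I*sqrt(12631)/12631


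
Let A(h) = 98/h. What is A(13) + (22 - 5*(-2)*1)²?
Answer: 13410/13 ≈ 1031.5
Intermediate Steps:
A(13) + (22 - 5*(-2)*1)² = 98/13 + (22 - 5*(-2)*1)² = 98*(1/13) + (22 + 10*1)² = 98/13 + (22 + 10)² = 98/13 + 32² = 98/13 + 1024 = 13410/13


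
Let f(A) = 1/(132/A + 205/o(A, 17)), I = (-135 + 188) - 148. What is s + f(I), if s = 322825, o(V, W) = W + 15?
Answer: 4923407115/15251 ≈ 3.2283e+5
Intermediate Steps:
o(V, W) = 15 + W
I = -95 (I = 53 - 148 = -95)
f(A) = 1/(205/32 + 132/A) (f(A) = 1/(132/A + 205/(15 + 17)) = 1/(132/A + 205/32) = 1/(205/32 + 132/A))
s + f(I) = 322825 + 32*(-95)/(4224 + 205*(-95)) = 322825 + 32*(-95)/(4224 - 19475) = 322825 + 32*(-95)/(-15251) = 322825 + 32*(-95)*(-1/15251) = 322825 + 3040/15251 = 4923407115/15251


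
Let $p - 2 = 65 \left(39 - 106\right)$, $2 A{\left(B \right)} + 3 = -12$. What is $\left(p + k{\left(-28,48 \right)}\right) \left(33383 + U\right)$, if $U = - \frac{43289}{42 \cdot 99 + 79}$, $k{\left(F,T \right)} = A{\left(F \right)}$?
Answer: $- \frac{32451410619}{223} \approx -1.4552 \cdot 10^{8}$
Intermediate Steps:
$A{\left(B \right)} = - \frac{15}{2}$ ($A{\left(B \right)} = - \frac{3}{2} + \frac{1}{2} \left(-12\right) = - \frac{3}{2} - 6 = - \frac{15}{2}$)
$k{\left(F,T \right)} = - \frac{15}{2}$
$U = - \frac{43289}{4237}$ ($U = - \frac{43289}{4158 + 79} = - \frac{43289}{4237} \approx -10.217$)
$p = -4353$ ($p = 2 + 65 \left(39 - 106\right) = 2 + 65 \left(-67\right) = 2 - 4355 = -4353$)
$\left(p + k{\left(-28,48 \right)}\right) \left(33383 + U\right) = \left(-4353 - \frac{15}{2}\right) \left(33383 - \frac{43289}{4237}\right) = \left(- \frac{8721}{2}\right) \frac{141400482}{4237} = - \frac{32451410619}{223}$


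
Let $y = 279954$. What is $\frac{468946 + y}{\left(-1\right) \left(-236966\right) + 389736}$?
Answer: $\frac{374450}{313351} \approx 1.195$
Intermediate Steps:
$\frac{468946 + y}{\left(-1\right) \left(-236966\right) + 389736} = \frac{468946 + 279954}{\left(-1\right) \left(-236966\right) + 389736} = \frac{748900}{236966 + 389736} = \frac{748900}{626702} = 748900 \cdot \frac{1}{626702} = \frac{374450}{313351}$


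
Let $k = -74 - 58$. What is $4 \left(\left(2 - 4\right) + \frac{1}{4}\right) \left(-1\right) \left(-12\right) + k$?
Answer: $-216$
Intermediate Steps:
$k = -132$ ($k = -74 - 58 = -132$)
$4 \left(\left(2 - 4\right) + \frac{1}{4}\right) \left(-1\right) \left(-12\right) + k = 4 \left(\left(2 - 4\right) + \frac{1}{4}\right) \left(-1\right) \left(-12\right) - 132 = 4 \left(-2 + \frac{1}{4}\right) \left(-1\right) \left(-12\right) - 132 = 4 \left(- \frac{7}{4}\right) \left(-1\right) \left(-12\right) - 132 = \left(-7\right) \left(-1\right) \left(-12\right) - 132 = 7 \left(-12\right) - 132 = -84 - 132 = -216$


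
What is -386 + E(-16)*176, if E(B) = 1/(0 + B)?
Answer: -397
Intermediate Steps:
E(B) = 1/B
-386 + E(-16)*176 = -386 + 176/(-16) = -386 - 1/16*176 = -386 - 11 = -397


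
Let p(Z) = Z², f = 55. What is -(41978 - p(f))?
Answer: -38953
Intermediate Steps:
-(41978 - p(f)) = -(41978 - 1*55²) = -(41978 - 1*3025) = -(41978 - 3025) = -1*38953 = -38953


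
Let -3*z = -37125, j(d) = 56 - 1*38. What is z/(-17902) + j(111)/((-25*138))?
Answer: -7169331/10293650 ≈ -0.69648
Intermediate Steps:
j(d) = 18 (j(d) = 56 - 38 = 18)
z = 12375 (z = -⅓*(-37125) = 12375)
z/(-17902) + j(111)/((-25*138)) = 12375/(-17902) + 18/((-25*138)) = 12375*(-1/17902) + 18/(-3450) = -12375/17902 + 18*(-1/3450) = -12375/17902 - 3/575 = -7169331/10293650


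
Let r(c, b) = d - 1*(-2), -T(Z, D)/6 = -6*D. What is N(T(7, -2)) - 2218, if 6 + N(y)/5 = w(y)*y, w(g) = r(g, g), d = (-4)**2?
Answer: -8728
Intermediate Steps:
T(Z, D) = 36*D (T(Z, D) = -(-36)*D = 36*D)
d = 16
r(c, b) = 18 (r(c, b) = 16 - 1*(-2) = 16 + 2 = 18)
w(g) = 18
N(y) = -30 + 90*y (N(y) = -30 + 5*(18*y) = -30 + 90*y)
N(T(7, -2)) - 2218 = (-30 + 90*(36*(-2))) - 2218 = (-30 + 90*(-72)) - 2218 = (-30 - 6480) - 2218 = -6510 - 2218 = -8728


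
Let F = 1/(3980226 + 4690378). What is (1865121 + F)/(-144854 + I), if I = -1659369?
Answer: -16171725603085/15643703160692 ≈ -1.0338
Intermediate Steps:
F = 1/8670604 ≈ 1.1533e-7
(1865121 + F)/(-144854 + I) = (1865121 + 1/8670604)/(-144854 - 1659369) = (16171725603085/8670604)/(-1804223) = (16171725603085/8670604)*(-1/1804223) = -16171725603085/15643703160692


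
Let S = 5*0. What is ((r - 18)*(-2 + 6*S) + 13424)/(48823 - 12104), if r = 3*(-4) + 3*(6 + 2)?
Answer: 13436/36719 ≈ 0.36591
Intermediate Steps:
S = 0
r = 12 (r = -12 + 3*8 = -12 + 24 = 12)
((r - 18)*(-2 + 6*S) + 13424)/(48823 - 12104) = ((12 - 18)*(-2 + 6*0) + 13424)/(48823 - 12104) = (-6*(-2 + 0) + 13424)/36719 = (-6*(-2) + 13424)*(1/36719) = (12 + 13424)*(1/36719) = 13436*(1/36719) = 13436/36719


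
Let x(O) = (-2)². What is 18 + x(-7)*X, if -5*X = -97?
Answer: 478/5 ≈ 95.600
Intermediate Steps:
X = 97/5 (X = -⅕*(-97) = 97/5 ≈ 19.400)
x(O) = 4
18 + x(-7)*X = 18 + 4*(97/5) = 18 + 388/5 = 478/5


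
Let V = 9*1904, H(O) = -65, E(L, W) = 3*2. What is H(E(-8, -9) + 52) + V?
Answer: 17071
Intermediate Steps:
E(L, W) = 6
V = 17136
H(E(-8, -9) + 52) + V = -65 + 17136 = 17071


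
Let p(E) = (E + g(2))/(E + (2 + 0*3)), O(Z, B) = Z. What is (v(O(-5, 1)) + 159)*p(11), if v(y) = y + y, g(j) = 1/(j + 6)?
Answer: 13261/104 ≈ 127.51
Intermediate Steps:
g(j) = 1/(6 + j)
v(y) = 2*y
p(E) = (⅛ + E)/(2 + E) (p(E) = (E + 1/(6 + 2))/(E + (2 + 0*3)) = (E + 1/8)/(E + (2 + 0)) = (E + ⅛)/(E + 2) = (⅛ + E)/(2 + E))
(v(O(-5, 1)) + 159)*p(11) = (2*(-5) + 159)*((⅛ + 11)/(2 + 11)) = (-10 + 159)*((89/8)/13) = 149*((1/13)*(89/8)) = 149*(89/104) = 13261/104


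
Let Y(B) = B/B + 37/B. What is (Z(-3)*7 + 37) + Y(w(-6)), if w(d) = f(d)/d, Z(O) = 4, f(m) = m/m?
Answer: -156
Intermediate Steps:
f(m) = 1
w(d) = 1/d
Y(B) = 1 + 37/B
(Z(-3)*7 + 37) + Y(w(-6)) = (4*7 + 37) + (37 + 1/(-6))/(1/(-6)) = (28 + 37) + (37 - 1/6)/(-1/6) = 65 - 6*221/6 = 65 - 221 = -156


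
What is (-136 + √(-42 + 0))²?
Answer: (136 - I*√42)² ≈ 18454.0 - 1762.8*I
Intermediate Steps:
(-136 + √(-42 + 0))² = (-136 + √(-42))² = (-136 + I*√42)²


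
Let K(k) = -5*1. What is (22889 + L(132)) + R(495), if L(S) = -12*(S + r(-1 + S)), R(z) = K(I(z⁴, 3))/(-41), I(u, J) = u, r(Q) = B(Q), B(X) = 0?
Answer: 873510/41 ≈ 21305.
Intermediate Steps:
r(Q) = 0
K(k) = -5
R(z) = 5/41 (R(z) = -5/(-41) = -5*(-1/41) = 5/41)
L(S) = -12*S (L(S) = -12*(S + 0) = -12*S)
(22889 + L(132)) + R(495) = (22889 - 12*132) + 5/41 = (22889 - 1584) + 5/41 = 21305 + 5/41 = 873510/41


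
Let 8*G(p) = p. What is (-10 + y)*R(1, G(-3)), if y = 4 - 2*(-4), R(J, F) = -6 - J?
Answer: -14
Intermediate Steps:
G(p) = p/8
y = 12 (y = 4 + 8 = 12)
(-10 + y)*R(1, G(-3)) = (-10 + 12)*(-6 - 1*1) = 2*(-6 - 1) = 2*(-7) = -14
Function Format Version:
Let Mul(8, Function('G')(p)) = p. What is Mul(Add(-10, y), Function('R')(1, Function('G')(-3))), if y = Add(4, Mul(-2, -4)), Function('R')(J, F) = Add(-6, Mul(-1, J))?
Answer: -14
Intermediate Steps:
Function('G')(p) = Mul(Rational(1, 8), p)
y = 12 (y = Add(4, 8) = 12)
Mul(Add(-10, y), Function('R')(1, Function('G')(-3))) = Mul(Add(-10, 12), Add(-6, Mul(-1, 1))) = Mul(2, Add(-6, -1)) = Mul(2, -7) = -14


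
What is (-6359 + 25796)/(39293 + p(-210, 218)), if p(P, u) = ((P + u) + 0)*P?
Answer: 19437/37613 ≈ 0.51676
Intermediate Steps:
p(P, u) = P*(P + u) (p(P, u) = (P + u)*P = P*(P + u))
(-6359 + 25796)/(39293 + p(-210, 218)) = (-6359 + 25796)/(39293 - 210*(-210 + 218)) = 19437/(39293 - 210*8) = 19437/(39293 - 1680) = 19437/37613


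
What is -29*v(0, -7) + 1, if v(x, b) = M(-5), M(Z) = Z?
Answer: 146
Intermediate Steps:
v(x, b) = -5
-29*v(0, -7) + 1 = -29*(-5) + 1 = 145 + 1 = 146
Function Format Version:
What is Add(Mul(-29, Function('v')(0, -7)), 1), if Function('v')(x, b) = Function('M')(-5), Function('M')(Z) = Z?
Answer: 146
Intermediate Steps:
Function('v')(x, b) = -5
Add(Mul(-29, Function('v')(0, -7)), 1) = Add(Mul(-29, -5), 1) = Add(145, 1) = 146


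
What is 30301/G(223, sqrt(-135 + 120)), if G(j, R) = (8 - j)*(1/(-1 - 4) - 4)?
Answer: 30301/903 ≈ 33.556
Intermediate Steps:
G(j, R) = -168/5 + 21*j/5 (G(j, R) = (8 - j)*(1/(-5) - 4) = (8 - j)*(-1/5 - 4) = (8 - j)*(-21/5) = -168/5 + 21*j/5)
30301/G(223, sqrt(-135 + 120)) = 30301/(-168/5 + (21/5)*223) = 30301/(-168/5 + 4683/5) = 30301/903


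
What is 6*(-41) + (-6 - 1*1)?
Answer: -253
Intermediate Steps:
6*(-41) + (-6 - 1*1) = -246 + (-6 - 1) = -246 - 7 = -253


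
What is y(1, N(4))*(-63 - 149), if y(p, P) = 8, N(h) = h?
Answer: -1696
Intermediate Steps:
y(1, N(4))*(-63 - 149) = 8*(-63 - 149) = 8*(-212) = -1696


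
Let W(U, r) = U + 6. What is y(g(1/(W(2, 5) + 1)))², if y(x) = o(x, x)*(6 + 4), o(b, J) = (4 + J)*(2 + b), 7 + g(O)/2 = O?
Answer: 8701158400/6561 ≈ 1.3262e+6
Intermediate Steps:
W(U, r) = 6 + U
g(O) = -14 + 2*O
o(b, J) = (2 + b)*(4 + J)
y(x) = 80 + 10*x² + 60*x (y(x) = (8 + 2*x + 4*x + x*x)*(6 + 4) = (8 + 2*x + 4*x + x²)*10 = (8 + x² + 6*x)*10 = 80 + 10*x² + 60*x)
y(g(1/(W(2, 5) + 1)))² = (80 + 10*(-14 + 2/((6 + 2) + 1))² + 60*(-14 + 2/((6 + 2) + 1)))² = (80 + 10*(-14 + 2/(8 + 1))² + 60*(-14 + 2/(8 + 1)))² = (80 + 10*(-14 + 2/9)² + 60*(-14 + 2/9))² = (80 + 10*(-124/9)² + 60*(-124/9))² = (80 + 10*(15376/81) - 2480/3)² = (80 + 153760/81 - 2480/3)² = (93280/81)² = 8701158400/6561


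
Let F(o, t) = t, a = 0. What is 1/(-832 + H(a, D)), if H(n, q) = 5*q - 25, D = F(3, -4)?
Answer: -1/877 ≈ -0.0011403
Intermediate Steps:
D = -4
H(n, q) = -25 + 5*q
1/(-832 + H(a, D)) = 1/(-832 + (-25 + 5*(-4))) = 1/(-832 + (-25 - 20)) = 1/(-832 - 45) = 1/(-877) = -1/877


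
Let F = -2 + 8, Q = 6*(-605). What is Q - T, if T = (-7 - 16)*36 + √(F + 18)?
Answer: -2802 - 2*√6 ≈ -2806.9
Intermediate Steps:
Q = -3630
F = 6
T = -828 + 2*√6 (T = (-7 - 16)*36 + √(6 + 18) = -23*36 + √24 = -828 + 2*√6 ≈ -823.10)
Q - T = -3630 - (-828 + 2*√6) = -3630 + (828 - 2*√6) = -2802 - 2*√6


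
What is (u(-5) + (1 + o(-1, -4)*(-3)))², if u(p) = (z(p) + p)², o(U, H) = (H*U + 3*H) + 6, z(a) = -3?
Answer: 5041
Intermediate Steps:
o(U, H) = 6 + 3*H + H*U (o(U, H) = (3*H + H*U) + 6 = 6 + 3*H + H*U)
u(p) = (-3 + p)²
(u(-5) + (1 + o(-1, -4)*(-3)))² = ((-3 - 5)² + (1 + (6 + 3*(-4) - 4*(-1))*(-3)))² = ((-8)² + (1 + (6 - 12 + 4)*(-3)))² = (64 + (1 - 2*(-3)))² = (64 + (1 + 6))² = (64 + 7)² = 71² = 5041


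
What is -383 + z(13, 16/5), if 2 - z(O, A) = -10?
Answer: -371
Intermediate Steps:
z(O, A) = 12 (z(O, A) = 2 - 1*(-10) = 2 + 10 = 12)
-383 + z(13, 16/5) = -383 + 12 = -371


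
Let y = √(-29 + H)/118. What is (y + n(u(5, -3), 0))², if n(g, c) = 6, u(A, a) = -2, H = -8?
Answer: (708 + I*√37)²/13924 ≈ 35.997 + 0.61859*I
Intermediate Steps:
y = I*√37/118 (y = √(-29 - 8)/118 = √(-37)*(1/118) = (I*√37)*(1/118) = I*√37/118 ≈ 0.051549*I)
(y + n(u(5, -3), 0))² = (I*√37/118 + 6)² = (6 + I*√37/118)²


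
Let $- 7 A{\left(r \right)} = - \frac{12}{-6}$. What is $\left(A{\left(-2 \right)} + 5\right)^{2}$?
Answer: $\frac{1089}{49} \approx 22.224$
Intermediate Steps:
$A{\left(r \right)} = - \frac{2}{7}$ ($A{\left(r \right)} = - \frac{\left(-12\right) \frac{1}{-6}}{7} = - \frac{\left(-12\right) \left(- \frac{1}{6}\right)}{7} = \left(- \frac{1}{7}\right) 2 = - \frac{2}{7}$)
$\left(A{\left(-2 \right)} + 5\right)^{2} = \left(- \frac{2}{7} + 5\right)^{2} = \left(\frac{33}{7}\right)^{2} = \frac{1089}{49}$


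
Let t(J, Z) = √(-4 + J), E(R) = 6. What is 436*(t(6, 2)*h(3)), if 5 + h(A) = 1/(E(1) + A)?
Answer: -19184*√2/9 ≈ -3014.5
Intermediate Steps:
h(A) = -5 + 1/(6 + A)
436*(t(6, 2)*h(3)) = 436*(√(-4 + 6)*((-29 - 5*3)/(6 + 3))) = 436*(√2*((-29 - 15)/9)) = 436*(√2*((⅑)*(-44))) = 436*(√2*(-44/9)) = 436*(-44*√2/9) = -19184*√2/9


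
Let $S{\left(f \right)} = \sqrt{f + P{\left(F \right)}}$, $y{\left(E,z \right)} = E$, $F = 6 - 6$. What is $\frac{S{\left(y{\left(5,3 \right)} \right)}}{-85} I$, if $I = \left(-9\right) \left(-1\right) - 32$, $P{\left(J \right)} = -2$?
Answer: $\frac{23 \sqrt{3}}{85} \approx 0.46867$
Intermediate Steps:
$F = 0$ ($F = 6 - 6 = 0$)
$S{\left(f \right)} = \sqrt{-2 + f}$ ($S{\left(f \right)} = \sqrt{f - 2} = \sqrt{-2 + f}$)
$I = -23$ ($I = 9 - 32 = -23$)
$\frac{S{\left(y{\left(5,3 \right)} \right)}}{-85} I = \frac{\sqrt{-2 + 5}}{-85} \left(-23\right) = - \frac{\sqrt{3}}{85} \left(-23\right) = \frac{23 \sqrt{3}}{85}$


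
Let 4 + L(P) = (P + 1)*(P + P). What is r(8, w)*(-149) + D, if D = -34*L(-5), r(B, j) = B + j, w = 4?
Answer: -3012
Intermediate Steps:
L(P) = -4 + 2*P*(1 + P) (L(P) = -4 + (P + 1)*(P + P) = -4 + (1 + P)*(2*P) = -4 + 2*P*(1 + P))
D = -1224 (D = -34*(-4 + 2*(-5) + 2*(-5)²) = -34*(-4 - 10 + 2*25) = -34*(-4 - 10 + 50) = -34*36 = -1224)
r(8, w)*(-149) + D = (8 + 4)*(-149) - 1224 = 12*(-149) - 1224 = -1788 - 1224 = -3012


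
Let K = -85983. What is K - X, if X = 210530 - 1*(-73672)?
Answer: -370185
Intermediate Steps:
X = 284202 (X = 210530 + 73672 = 284202)
K - X = -85983 - 1*284202 = -85983 - 284202 = -370185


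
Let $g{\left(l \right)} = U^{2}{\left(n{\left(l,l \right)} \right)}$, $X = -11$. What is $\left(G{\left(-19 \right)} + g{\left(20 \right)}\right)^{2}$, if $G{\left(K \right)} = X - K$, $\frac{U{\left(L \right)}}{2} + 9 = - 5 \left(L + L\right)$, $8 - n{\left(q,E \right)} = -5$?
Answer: $5974053264$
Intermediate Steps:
$n{\left(q,E \right)} = 13$ ($n{\left(q,E \right)} = 8 - -5 = 8 + 5 = 13$)
$U{\left(L \right)} = -18 - 20 L$ ($U{\left(L \right)} = -18 + 2 \left(- 5 \left(L + L\right)\right) = -18 + 2 \left(- 5 \cdot 2 L\right) = -18 + 2 \left(- 10 L\right) = -18 - 20 L$)
$G{\left(K \right)} = -11 - K$
$g{\left(l \right)} = 77284$ ($g{\left(l \right)} = \left(-18 - 260\right)^{2} = \left(-278\right)^{2} = 77284$)
$\left(G{\left(-19 \right)} + g{\left(20 \right)}\right)^{2} = \left(\left(-11 - -19\right) + 77284\right)^{2} = \left(\left(-11 + 19\right) + 77284\right)^{2} = \left(8 + 77284\right)^{2} = 77292^{2} = 5974053264$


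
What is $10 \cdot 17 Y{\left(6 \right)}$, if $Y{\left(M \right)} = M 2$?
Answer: $2040$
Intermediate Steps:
$Y{\left(M \right)} = 2 M$
$10 \cdot 17 Y{\left(6 \right)} = 10 \cdot 17 \cdot 2 \cdot 6 = 170 \cdot 12 = 2040$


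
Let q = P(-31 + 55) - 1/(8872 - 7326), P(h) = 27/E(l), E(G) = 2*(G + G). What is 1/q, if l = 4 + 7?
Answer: 34012/20849 ≈ 1.6313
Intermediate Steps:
l = 11
E(G) = 4*G (E(G) = 2*(2*G) = 4*G)
P(h) = 27/44 (P(h) = 27/((4*11)) = 27/44)
q = 20849/34012 (q = 27/44 - 1/(8872 - 7326) = 27/44 - 1/1546 = 20849/34012 ≈ 0.61299)
1/q = 1/(20849/34012) = 34012/20849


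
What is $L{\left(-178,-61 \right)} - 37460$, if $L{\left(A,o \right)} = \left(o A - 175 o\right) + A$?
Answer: $-16105$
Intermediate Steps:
$L{\left(A,o \right)} = A - 175 o + A o$ ($L{\left(A,o \right)} = \left(A o - 175 o\right) + A = \left(- 175 o + A o\right) + A = A - 175 o + A o$)
$L{\left(-178,-61 \right)} - 37460 = \left(-178 - -10675 - -10858\right) - 37460 = \left(-178 + 10675 + 10858\right) - 37460 = 21355 - 37460 = -16105$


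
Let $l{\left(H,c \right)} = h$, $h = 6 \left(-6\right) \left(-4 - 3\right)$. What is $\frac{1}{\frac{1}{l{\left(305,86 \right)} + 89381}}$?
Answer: $89633$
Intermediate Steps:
$h = 252$ ($h = \left(-36\right) \left(-7\right) = 252$)
$l{\left(H,c \right)} = 252$
$\frac{1}{\frac{1}{l{\left(305,86 \right)} + 89381}} = \frac{1}{\frac{1}{252 + 89381}} = \frac{1}{\frac{1}{89633}} = 89633$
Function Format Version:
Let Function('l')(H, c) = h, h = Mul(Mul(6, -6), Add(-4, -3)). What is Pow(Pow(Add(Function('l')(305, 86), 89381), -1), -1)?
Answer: 89633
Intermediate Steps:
h = 252 (h = Mul(-36, -7) = 252)
Function('l')(H, c) = 252
Pow(Pow(Add(Function('l')(305, 86), 89381), -1), -1) = Pow(Pow(Add(252, 89381), -1), -1) = Pow(Pow(89633, -1), -1) = Pow(Rational(1, 89633), -1) = 89633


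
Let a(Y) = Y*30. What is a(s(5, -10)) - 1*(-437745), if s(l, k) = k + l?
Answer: 437595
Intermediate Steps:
a(Y) = 30*Y
a(s(5, -10)) - 1*(-437745) = 30*(-10 + 5) - 1*(-437745) = 30*(-5) + 437745 = -150 + 437745 = 437595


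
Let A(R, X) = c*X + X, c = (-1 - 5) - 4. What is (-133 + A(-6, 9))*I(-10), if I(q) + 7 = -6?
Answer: 2782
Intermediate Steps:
c = -10 (c = -6 - 4 = -10)
A(R, X) = -9*X (A(R, X) = -10*X + X = -9*X)
I(q) = -13 (I(q) = -7 - 6 = -13)
(-133 + A(-6, 9))*I(-10) = (-133 - 9*9)*(-13) = (-133 - 81)*(-13) = -214*(-13) = 2782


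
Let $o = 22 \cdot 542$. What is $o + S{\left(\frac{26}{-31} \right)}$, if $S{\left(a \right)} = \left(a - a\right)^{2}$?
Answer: $11924$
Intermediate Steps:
$o = 11924$
$S{\left(a \right)} = 0$ ($S{\left(a \right)} = 0^{2} = 0$)
$o + S{\left(\frac{26}{-31} \right)} = 11924 + 0 = 11924$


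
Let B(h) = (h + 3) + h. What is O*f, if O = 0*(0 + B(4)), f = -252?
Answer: 0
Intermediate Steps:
B(h) = 3 + 2*h (B(h) = (3 + h) + h = 3 + 2*h)
O = 0 (O = 0*(0 + (3 + 2*4)) = 0*(0 + (3 + 8)) = 0*(0 + 11) = 0*11 = 0)
O*f = 0*(-252) = 0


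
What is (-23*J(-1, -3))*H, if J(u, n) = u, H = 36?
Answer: 828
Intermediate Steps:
(-23*J(-1, -3))*H = -23*(-1)*36 = 23*36 = 828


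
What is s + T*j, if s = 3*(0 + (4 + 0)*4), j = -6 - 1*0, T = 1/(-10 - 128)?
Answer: 1105/23 ≈ 48.043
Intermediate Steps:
T = -1/138 (T = 1/(-138) = -1/138 ≈ -0.0072464)
j = -6 (j = -6 + 0 = -6)
s = 48 (s = 3*(0 + 4*4) = 3*(0 + 16) = 3*16 = 48)
s + T*j = 48 - 1/138*(-6) = 48 + 1/23 = 1105/23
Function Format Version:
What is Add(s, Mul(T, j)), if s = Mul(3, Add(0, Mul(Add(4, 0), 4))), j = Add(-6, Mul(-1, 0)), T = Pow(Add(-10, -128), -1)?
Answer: Rational(1105, 23) ≈ 48.043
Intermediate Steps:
T = Rational(-1, 138) (T = Pow(-138, -1) = Rational(-1, 138) ≈ -0.0072464)
j = -6 (j = Add(-6, 0) = -6)
s = 48 (s = Mul(3, Add(0, Mul(4, 4))) = Mul(3, Add(0, 16)) = Mul(3, 16) = 48)
Add(s, Mul(T, j)) = Add(48, Mul(Rational(-1, 138), -6)) = Add(48, Rational(1, 23)) = Rational(1105, 23)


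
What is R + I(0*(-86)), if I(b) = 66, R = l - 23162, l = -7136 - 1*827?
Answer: -31059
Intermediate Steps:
l = -7963 (l = -7136 - 827 = -7963)
R = -31125 (R = -7963 - 23162 = -31125)
R + I(0*(-86)) = -31125 + 66 = -31059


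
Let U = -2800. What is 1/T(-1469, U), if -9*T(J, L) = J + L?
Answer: 3/1423 ≈ 0.0021082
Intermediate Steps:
T(J, L) = -J/9 - L/9 (T(J, L) = -(J + L)/9 = -J/9 - L/9)
1/T(-1469, U) = 1/(-⅑*(-1469) - ⅑*(-2800)) = 1/(1469/9 + 2800/9) = 1/(1423/3) = 3/1423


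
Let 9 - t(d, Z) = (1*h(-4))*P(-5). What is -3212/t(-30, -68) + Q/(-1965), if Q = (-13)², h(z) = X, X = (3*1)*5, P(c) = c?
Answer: -175716/4585 ≈ -38.324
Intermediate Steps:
X = 15 (X = 3*5 = 15)
h(z) = 15
t(d, Z) = 84 (t(d, Z) = 9 - 1*15*(-5) = 9 - 15*(-5) = 9 - 1*(-75) = 9 + 75 = 84)
Q = 169
-3212/t(-30, -68) + Q/(-1965) = -3212/84 + 169/(-1965) = -3212*1/84 + 169*(-1/1965) = -803/21 - 169/1965 = -175716/4585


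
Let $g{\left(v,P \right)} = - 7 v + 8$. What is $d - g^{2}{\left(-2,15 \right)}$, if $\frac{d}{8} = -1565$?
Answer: $-13004$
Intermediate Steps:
$g{\left(v,P \right)} = 8 - 7 v$
$d = -12520$ ($d = 8 \left(-1565\right) = -12520$)
$d - g^{2}{\left(-2,15 \right)} = -12520 - \left(8 - -14\right)^{2} = -12520 - \left(8 + 14\right)^{2} = -12520 - 22^{2} = -12520 - 484 = -13004$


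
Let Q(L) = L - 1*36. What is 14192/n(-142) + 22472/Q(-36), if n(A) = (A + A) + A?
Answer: -220727/639 ≈ -345.43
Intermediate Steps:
Q(L) = -36 + L (Q(L) = L - 36 = -36 + L)
n(A) = 3*A (n(A) = 2*A + A = 3*A)
14192/n(-142) + 22472/Q(-36) = 14192/((3*(-142))) + 22472/(-36 - 36) = 14192/(-426) + 22472/(-72) = 14192*(-1/426) + 22472*(-1/72) = -7096/213 - 2809/9 = -220727/639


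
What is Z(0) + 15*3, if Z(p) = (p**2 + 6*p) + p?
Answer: 45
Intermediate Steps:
Z(p) = p**2 + 7*p
Z(0) + 15*3 = 0*(7 + 0) + 15*3 = 0*7 + 45 = 0 + 45 = 45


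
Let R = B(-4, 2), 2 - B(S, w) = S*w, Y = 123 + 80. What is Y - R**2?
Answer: 103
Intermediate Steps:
Y = 203
B(S, w) = 2 - S*w
R = 10 (R = 2 - 1*(-4)*2 = 2 + 8 = 10)
Y - R**2 = 203 - 1*10**2 = 203 - 1*100 = 203 - 100 = 103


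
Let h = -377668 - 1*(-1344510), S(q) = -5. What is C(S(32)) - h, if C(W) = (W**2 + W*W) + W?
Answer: -966797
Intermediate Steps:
h = 966842 (h = -377668 + 1344510 = 966842)
C(W) = W + 2*W**2 (C(W) = (W**2 + W**2) + W = 2*W**2 + W = W + 2*W**2)
C(S(32)) - h = -5*(1 + 2*(-5)) - 1*966842 = -5*(1 - 10) - 966842 = -5*(-9) - 966842 = 45 - 966842 = -966797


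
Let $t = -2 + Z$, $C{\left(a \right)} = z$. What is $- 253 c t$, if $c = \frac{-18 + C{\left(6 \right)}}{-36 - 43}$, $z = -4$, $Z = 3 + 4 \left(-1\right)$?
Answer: $\frac{16698}{79} \approx 211.37$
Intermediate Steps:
$Z = -1$ ($Z = 3 - 4 = -1$)
$C{\left(a \right)} = -4$
$t = -3$ ($t = -2 - 1 = -3$)
$c = \frac{22}{79}$ ($c = \frac{-18 - 4}{-36 - 43} = - \frac{22}{-79} = \left(-22\right) \left(- \frac{1}{79}\right) = \frac{22}{79} \approx 0.27848$)
$- 253 c t = \left(-253\right) \frac{22}{79} \left(-3\right) = \left(- \frac{5566}{79}\right) \left(-3\right) = \frac{16698}{79}$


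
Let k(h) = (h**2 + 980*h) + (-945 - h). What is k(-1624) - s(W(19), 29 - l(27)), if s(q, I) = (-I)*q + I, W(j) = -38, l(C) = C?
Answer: 1046457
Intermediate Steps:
s(q, I) = I - I*q (s(q, I) = -I*q + I = I - I*q)
k(h) = -945 + h**2 + 979*h
k(-1624) - s(W(19), 29 - l(27)) = (-945 + (-1624)**2 + 979*(-1624)) - (29 - 1*27)*(1 - 1*(-38)) = (-945 + 2637376 - 1589896) - (29 - 27)*(1 + 38) = 1046535 - 2*39 = 1046535 - 1*78 = 1046535 - 78 = 1046457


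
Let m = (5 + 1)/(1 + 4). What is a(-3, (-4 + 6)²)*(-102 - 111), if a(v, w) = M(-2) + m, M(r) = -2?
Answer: 852/5 ≈ 170.40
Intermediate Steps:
m = 6/5 ≈ 1.2000
a(v, w) = -⅘ (a(v, w) = -2 + 6/5 = -⅘)
a(-3, (-4 + 6)²)*(-102 - 111) = -4*(-102 - 111)/5 = -⅘*(-213) = 852/5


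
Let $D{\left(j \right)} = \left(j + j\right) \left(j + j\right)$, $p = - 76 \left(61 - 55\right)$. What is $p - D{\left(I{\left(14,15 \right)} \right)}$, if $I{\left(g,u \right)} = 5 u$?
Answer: $-22956$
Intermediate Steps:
$p = -456$ ($p = \left(-76\right) 6 = -456$)
$D{\left(j \right)} = 4 j^{2}$ ($D{\left(j \right)} = 2 j 2 j = 4 j^{2}$)
$p - D{\left(I{\left(14,15 \right)} \right)} = -456 - 4 \left(5 \cdot 15\right)^{2} = -456 - 4 \cdot 75^{2} = -456 - 4 \cdot 5625 = -456 - 22500 = -22956$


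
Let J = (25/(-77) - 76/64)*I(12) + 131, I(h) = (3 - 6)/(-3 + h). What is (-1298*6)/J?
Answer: -9594816/162013 ≈ -59.223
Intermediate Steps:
I(h) = -3/(-3 + h)
J = 162013/1232 (J = (25/(-77) - 76/64)*(-3/(-3 + 12)) + 131 = (25*(-1/77) - 76*1/64)*(-3/9) + 131 = (-25/77 - 19/16)*(-3*1/9) + 131 = -1863/1232*(-1/3) + 131 = 621/1232 + 131 = 162013/1232 ≈ 131.50)
(-1298*6)/J = (-1298*6)/(162013/1232) = -7788*1232/162013 = -9594816/162013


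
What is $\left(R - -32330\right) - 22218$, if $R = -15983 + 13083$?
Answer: $7212$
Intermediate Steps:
$R = -2900$
$\left(R - -32330\right) - 22218 = \left(-2900 - -32330\right) - 22218 = \left(-2900 + 32330\right) - 22218 = 29430 - 22218 = 7212$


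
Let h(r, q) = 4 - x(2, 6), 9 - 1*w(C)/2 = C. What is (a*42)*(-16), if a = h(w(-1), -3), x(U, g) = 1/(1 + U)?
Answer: -2464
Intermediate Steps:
w(C) = 18 - 2*C
h(r, q) = 11/3 (h(r, q) = 4 - 1/(1 + 2) = 4 - 1/3 = 4 - 1*⅓ = 4 - ⅓ = 11/3)
a = 11/3 ≈ 3.6667
(a*42)*(-16) = ((11/3)*42)*(-16) = 154*(-16) = -2464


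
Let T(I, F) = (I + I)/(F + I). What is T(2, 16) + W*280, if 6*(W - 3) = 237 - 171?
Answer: 35282/9 ≈ 3920.2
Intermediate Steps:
T(I, F) = 2*I/(F + I) (T(I, F) = (2*I)/(F + I) = 2*I/(F + I))
W = 14 (W = 3 + (237 - 171)/6 = 3 + (⅙)*66 = 3 + 11 = 14)
T(2, 16) + W*280 = 2*2/(16 + 2) + 14*280 = 2*2/18 + 3920 = 2*2*(1/18) + 3920 = 2/9 + 3920 = 35282/9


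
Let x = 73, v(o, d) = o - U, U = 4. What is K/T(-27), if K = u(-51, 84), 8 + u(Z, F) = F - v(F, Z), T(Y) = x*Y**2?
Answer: -4/53217 ≈ -7.5164e-5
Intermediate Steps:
v(o, d) = -4 + o (v(o, d) = o - 1*4 = o - 4 = -4 + o)
T(Y) = 73*Y**2
u(Z, F) = -4 (u(Z, F) = -8 + (F - (-4 + F)) = -8 + (F + (4 - F)) = -8 + 4 = -4)
K = -4
K/T(-27) = -4/(73*(-27)**2) = -4/(73*729) = -4/53217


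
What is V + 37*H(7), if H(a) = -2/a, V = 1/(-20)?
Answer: -1487/140 ≈ -10.621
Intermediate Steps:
V = -1/20 ≈ -0.050000
V + 37*H(7) = -1/20 + 37*(-2/7) = -1/20 - 74/7 = -1487/140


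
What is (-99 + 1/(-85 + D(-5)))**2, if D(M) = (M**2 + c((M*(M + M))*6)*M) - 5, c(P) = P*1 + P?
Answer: 92073406096/9394225 ≈ 9801.1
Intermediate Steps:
c(P) = 2*P (c(P) = P + P = 2*P)
D(M) = -5 + M**2 + 24*M**3 (D(M) = (M**2 + (2*((M*(M + M))*6))*M) - 5 = (M**2 + (2*((M*(2*M))*6))*M) - 5 = (M**2 + (2*((2*M**2)*6))*M) - 5 = (M**2 + (2*(12*M**2))*M) - 5 = (M**2 + (24*M**2)*M) - 5 = (M**2 + 24*M**3) - 5 = -5 + M**2 + 24*M**3)
(-99 + 1/(-85 + D(-5)))**2 = (-99 + 1/(-85 + (-5 + (-5)**2 + 24*(-5)**3)))**2 = (-99 + 1/(-85 + (-5 + 25 + 24*(-125))))**2 = (-99 + 1/(-85 + (-5 + 25 - 3000)))**2 = (-99 + 1/(-85 - 2980))**2 = (-99 + 1/(-3065))**2 = (-99 - 1/3065)**2 = (-303436/3065)**2 = 92073406096/9394225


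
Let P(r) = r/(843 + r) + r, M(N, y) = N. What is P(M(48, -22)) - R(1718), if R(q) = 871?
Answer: -244415/297 ≈ -822.95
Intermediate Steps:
P(r) = r + r/(843 + r) (P(r) = r/(843 + r) + r = r + r/(843 + r))
P(M(48, -22)) - R(1718) = 48*(844 + 48)/(843 + 48) - 1*871 = 48*892/891 - 871 = 48*(1/891)*892 - 871 = 14272/297 - 871 = -244415/297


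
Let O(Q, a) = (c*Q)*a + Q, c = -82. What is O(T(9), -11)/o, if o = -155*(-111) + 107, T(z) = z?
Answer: 8127/17312 ≈ 0.46944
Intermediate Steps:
o = 17312 (o = 17205 + 107 = 17312)
O(Q, a) = Q - 82*Q*a (O(Q, a) = (-82*Q)*a + Q = -82*Q*a + Q = Q - 82*Q*a)
O(T(9), -11)/o = (9*(1 - 82*(-11)))/17312 = (9*(1 + 902))*(1/17312) = (9*903)*(1/17312) = 8127*(1/17312) = 8127/17312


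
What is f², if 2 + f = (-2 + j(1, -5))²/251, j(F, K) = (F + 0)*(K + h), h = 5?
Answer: 248004/63001 ≈ 3.9365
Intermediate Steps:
j(F, K) = F*(5 + K) (j(F, K) = (F + 0)*(K + 5) = F*(5 + K))
f = -498/251 (f = -2 + (-2 + 1*(5 - 5))²/251 = -2 + (-2 + 1*0)²*(1/251) = -2 + (-2 + 0)²*(1/251) = -2 + (-2)²*(1/251) = -2 + 4*(1/251) = -2 + 4/251 = -498/251 ≈ -1.9841)
f² = (-498/251)² = 248004/63001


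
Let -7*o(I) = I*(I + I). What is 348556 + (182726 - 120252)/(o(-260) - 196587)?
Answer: 526775382486/1511309 ≈ 3.4856e+5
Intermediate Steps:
o(I) = -2*I²/7 (o(I) = -I*(I + I)/7 = -I*2*I/7 = -2*I²/7)
348556 + (182726 - 120252)/(o(-260) - 196587) = 348556 + (182726 - 120252)/(-2/7*(-260)² - 196587) = 348556 + 62474/(-2/7*67600 - 196587) = 348556 + 62474/(-135200/7 - 196587) = 348556 + 62474/(-1511309/7) = 348556 + 62474*(-7/1511309) = 348556 - 437318/1511309 = 526775382486/1511309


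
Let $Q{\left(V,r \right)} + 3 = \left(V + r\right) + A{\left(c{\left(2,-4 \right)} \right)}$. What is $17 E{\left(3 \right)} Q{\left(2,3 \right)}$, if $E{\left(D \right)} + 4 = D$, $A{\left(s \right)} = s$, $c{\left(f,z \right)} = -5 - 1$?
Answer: $68$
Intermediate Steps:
$c{\left(f,z \right)} = -6$ ($c{\left(f,z \right)} = -5 - 1 = -6$)
$E{\left(D \right)} = -4 + D$
$Q{\left(V,r \right)} = -9 + V + r$ ($Q{\left(V,r \right)} = -3 - \left(6 - V - r\right) = -3 + \left(-6 + V + r\right) = -9 + V + r$)
$17 E{\left(3 \right)} Q{\left(2,3 \right)} = 17 \left(-4 + 3\right) \left(-9 + 2 + 3\right) = 17 \left(-1\right) \left(-4\right) = \left(-17\right) \left(-4\right) = 68$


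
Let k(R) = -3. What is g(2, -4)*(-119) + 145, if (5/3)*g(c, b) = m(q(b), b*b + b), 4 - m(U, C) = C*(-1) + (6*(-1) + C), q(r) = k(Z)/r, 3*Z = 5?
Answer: -569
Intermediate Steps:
Z = 5/3 (Z = (⅓)*5 = 5/3 ≈ 1.6667)
q(r) = -3/r
m(U, C) = 10 (m(U, C) = 4 - (C*(-1) + (6*(-1) + C)) = 4 - (-C + (-6 + C)) = 4 - 1*(-6) = 4 + 6 = 10)
g(c, b) = 6 (g(c, b) = (⅗)*10 = 6)
g(2, -4)*(-119) + 145 = 6*(-119) + 145 = -714 + 145 = -569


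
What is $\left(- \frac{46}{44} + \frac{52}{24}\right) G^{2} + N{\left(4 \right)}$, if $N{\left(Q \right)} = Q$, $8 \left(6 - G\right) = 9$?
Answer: $\frac{21575}{704} \approx 30.646$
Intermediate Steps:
$G = \frac{39}{8}$ ($G = 6 - \frac{9}{8} = \frac{39}{8} \approx 4.875$)
$\left(- \frac{46}{44} + \frac{52}{24}\right) G^{2} + N{\left(4 \right)} = \left(- \frac{46}{44} + \frac{52}{24}\right) \left(\frac{39}{8}\right)^{2} + 4 = \left(\left(-46\right) \frac{1}{44} + 52 \cdot \frac{1}{24}\right) \frac{1521}{64} + 4 = \left(- \frac{23}{22} + \frac{13}{6}\right) \frac{1521}{64} + 4 = \frac{37}{33} \cdot \frac{1521}{64} + 4 = \frac{18759}{704} + 4 = \frac{21575}{704}$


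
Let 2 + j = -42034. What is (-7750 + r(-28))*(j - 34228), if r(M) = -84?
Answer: 597452176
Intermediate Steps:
j = -42036 (j = -2 - 42034 = -42036)
(-7750 + r(-28))*(j - 34228) = (-7750 - 84)*(-42036 - 34228) = -7834*(-76264) = 597452176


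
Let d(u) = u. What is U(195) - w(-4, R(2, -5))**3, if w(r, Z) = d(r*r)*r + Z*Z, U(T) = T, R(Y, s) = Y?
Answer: 216195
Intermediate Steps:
w(r, Z) = Z**2 + r**3 (w(r, Z) = (r*r)*r + Z*Z = r**2*r + Z**2 = r**3 + Z**2 = Z**2 + r**3)
U(195) - w(-4, R(2, -5))**3 = 195 - (2**2 + (-4)**3)**3 = 195 - (4 - 64)**3 = 195 - 1*(-60)**3 = 195 - 1*(-216000) = 195 + 216000 = 216195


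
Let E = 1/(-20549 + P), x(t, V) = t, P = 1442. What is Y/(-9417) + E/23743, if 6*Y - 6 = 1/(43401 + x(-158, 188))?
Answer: -13078662763105/123158736040234554 ≈ -0.00010619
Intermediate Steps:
E = -1/19107 (E = 1/(-20549 + 1442) = 1/(-19107) = -1/19107 ≈ -5.2337e-5)
Y = 259459/259458 (Y = 1 + 1/(6*(43401 - 158)) = 1 + (⅙)/43243 = 1 + (⅙)*(1/43243) = 1 + 1/259458 = 259459/259458 ≈ 1.0000)
Y/(-9417) + E/23743 = (259459/259458)/(-9417) - 1/19107/23743 = (259459/259458)*(-1/9417) - 1/19107*1/23743 = -259459/2443315986 - 1/453657501 = -13078662763105/123158736040234554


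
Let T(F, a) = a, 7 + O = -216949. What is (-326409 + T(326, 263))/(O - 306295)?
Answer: 326146/523251 ≈ 0.62331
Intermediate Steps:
O = -216956 (O = -7 - 216949 = -216956)
(-326409 + T(326, 263))/(O - 306295) = (-326409 + 263)/(-216956 - 306295) = -326146/(-523251) = -326146*(-1/523251) = 326146/523251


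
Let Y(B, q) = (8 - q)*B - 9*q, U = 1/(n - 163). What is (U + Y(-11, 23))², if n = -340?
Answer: 446350129/253009 ≈ 1764.2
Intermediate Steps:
U = -1/503 (U = 1/(-340 - 163) = 1/(-503) = -1/503 ≈ -0.0019881)
Y(B, q) = -9*q + B*(8 - q) (Y(B, q) = B*(8 - q) - 9*q = -9*q + B*(8 - q))
(U + Y(-11, 23))² = (-1/503 + (-9*23 + 8*(-11) - 1*(-11)*23))² = (-1/503 + (-207 - 88 + 253))² = (-1/503 - 42)² = (-21127/503)² = 446350129/253009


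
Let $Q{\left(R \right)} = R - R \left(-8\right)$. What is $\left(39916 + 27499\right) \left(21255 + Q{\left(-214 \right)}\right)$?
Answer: $1303064535$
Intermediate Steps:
$Q{\left(R \right)} = 9 R$ ($Q{\left(R \right)} = R - - 8 R = R + 8 R = 9 R$)
$\left(39916 + 27499\right) \left(21255 + Q{\left(-214 \right)}\right) = \left(39916 + 27499\right) \left(21255 + 9 \left(-214\right)\right) = 67415 \left(21255 - 1926\right) = 67415 \cdot 19329 = 1303064535$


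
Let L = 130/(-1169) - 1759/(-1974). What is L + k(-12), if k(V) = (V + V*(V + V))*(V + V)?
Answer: -2183397499/329658 ≈ -6623.2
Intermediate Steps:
k(V) = 2*V*(V + 2*V²) (k(V) = (V + V*(2*V))*(2*V) = (V + 2*V²)*(2*V) = 2*V*(V + 2*V²))
L = 257093/329658 (L = 130*(-1/1169) - 1759*(-1/1974) = -130/1169 + 1759/1974 = 257093/329658 ≈ 0.77988)
L + k(-12) = 257093/329658 + (-12)²*(2 + 4*(-12)) = 257093/329658 + 144*(2 - 48) = 257093/329658 + 144*(-46) = 257093/329658 - 6624 = -2183397499/329658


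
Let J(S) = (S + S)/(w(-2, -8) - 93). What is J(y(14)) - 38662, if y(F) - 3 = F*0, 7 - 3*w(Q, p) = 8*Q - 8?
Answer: -4794097/124 ≈ -38662.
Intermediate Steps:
w(Q, p) = 5 - 8*Q/3 (w(Q, p) = 7/3 - (8*Q - 8)/3 = 7/3 - (-8 + 8*Q)/3 = 7/3 + (8/3 - 8*Q/3) = 5 - 8*Q/3)
y(F) = 3 (y(F) = 3 + F*0 = 3 + 0 = 3)
J(S) = -3*S/124 (J(S) = (S + S)/((5 - 8/3*(-2)) - 93) = (2*S)/((5 + 16/3) - 93) = (2*S)/(31/3 - 93) = (2*S)/(-248/3) = (2*S)*(-3/248) = -3*S/124)
J(y(14)) - 38662 = -3/124*3 - 38662 = -9/124 - 38662 = -4794097/124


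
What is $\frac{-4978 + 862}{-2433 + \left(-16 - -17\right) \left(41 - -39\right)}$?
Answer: $\frac{4116}{2353} \approx 1.7493$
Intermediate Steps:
$\frac{-4978 + 862}{-2433 + \left(-16 - -17\right) \left(41 - -39\right)} = - \frac{4116}{-2433 + \left(-16 + 17\right) \left(41 + 39\right)} = - \frac{4116}{-2433 + 1 \cdot 80} = - \frac{4116}{-2433 + 80} = - \frac{4116}{-2353} = \left(-4116\right) \left(- \frac{1}{2353}\right) = \frac{4116}{2353}$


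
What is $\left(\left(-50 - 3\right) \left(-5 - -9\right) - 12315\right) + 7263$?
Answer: $-5264$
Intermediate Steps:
$\left(\left(-50 - 3\right) \left(-5 - -9\right) - 12315\right) + 7263 = \left(- 53 \left(-5 + 9\right) - 12315\right) + 7263 = \left(\left(-53\right) 4 - 12315\right) + 7263 = \left(-212 - 12315\right) + 7263 = -12527 + 7263 = -5264$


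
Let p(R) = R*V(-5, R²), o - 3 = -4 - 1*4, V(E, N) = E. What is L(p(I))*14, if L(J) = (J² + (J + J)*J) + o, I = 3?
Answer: 9380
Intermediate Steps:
o = -5 (o = 3 + (-4 - 1*4) = 3 + (-4 - 4) = 3 - 8 = -5)
p(R) = -5*R (p(R) = R*(-5) = -5*R)
L(J) = -5 + 3*J² (L(J) = (J² + (J + J)*J) - 5 = (J² + (2*J)*J) - 5 = (J² + 2*J²) - 5 = 3*J² - 5 = -5 + 3*J²)
L(p(I))*14 = (-5 + 3*(-5*3)²)*14 = (-5 + 3*(-15)²)*14 = (-5 + 3*225)*14 = (-5 + 675)*14 = 670*14 = 9380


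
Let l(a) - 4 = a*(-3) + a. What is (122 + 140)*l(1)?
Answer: 524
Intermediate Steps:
l(a) = 4 - 2*a (l(a) = 4 + (a*(-3) + a) = 4 + (-3*a + a) = 4 - 2*a)
(122 + 140)*l(1) = (122 + 140)*(4 - 2*1) = 262*(4 - 2) = 262*2 = 524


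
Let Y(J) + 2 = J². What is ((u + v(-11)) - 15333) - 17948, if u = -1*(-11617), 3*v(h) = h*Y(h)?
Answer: -66301/3 ≈ -22100.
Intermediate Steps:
Y(J) = -2 + J²
v(h) = h*(-2 + h²)/3 (v(h) = (h*(-2 + h²))/3 = h*(-2 + h²)/3)
u = 11617
((u + v(-11)) - 15333) - 17948 = ((11617 + (⅓)*(-11)*(-2 + (-11)²)) - 15333) - 17948 = ((11617 + (⅓)*(-11)*(-2 + 121)) - 15333) - 17948 = ((11617 + (⅓)*(-11)*119) - 15333) - 17948 = ((11617 - 1309/3) - 15333) - 17948 = (33542/3 - 15333) - 17948 = -12457/3 - 17948 = -66301/3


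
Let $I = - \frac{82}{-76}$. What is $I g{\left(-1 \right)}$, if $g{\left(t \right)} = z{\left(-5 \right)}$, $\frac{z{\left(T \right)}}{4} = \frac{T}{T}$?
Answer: $\frac{82}{19} \approx 4.3158$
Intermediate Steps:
$z{\left(T \right)} = 4$ ($z{\left(T \right)} = 4 \frac{T}{T} = 4 \cdot 1 = 4$)
$g{\left(t \right)} = 4$
$I = \frac{41}{38}$ ($I = \left(-82\right) \left(- \frac{1}{76}\right) = \frac{41}{38} \approx 1.0789$)
$I g{\left(-1 \right)} = \frac{41}{38} \cdot 4 = \frac{82}{19}$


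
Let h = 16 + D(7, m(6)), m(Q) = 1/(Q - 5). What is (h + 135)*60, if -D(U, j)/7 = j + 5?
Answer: 6540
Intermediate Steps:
m(Q) = 1/(-5 + Q)
D(U, j) = -35 - 7*j (D(U, j) = -7*(j + 5) = -7*(5 + j) = -35 - 7*j)
h = -26 (h = 16 + (-35 - 7/(-5 + 6)) = 16 + (-35 - 7/1) = 16 + (-35 - 7*1) = 16 + (-35 - 7) = 16 - 42 = -26)
(h + 135)*60 = (-26 + 135)*60 = 109*60 = 6540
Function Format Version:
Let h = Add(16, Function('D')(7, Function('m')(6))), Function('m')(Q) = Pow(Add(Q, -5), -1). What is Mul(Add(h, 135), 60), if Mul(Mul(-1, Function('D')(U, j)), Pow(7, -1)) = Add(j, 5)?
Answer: 6540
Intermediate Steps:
Function('m')(Q) = Pow(Add(-5, Q), -1)
Function('D')(U, j) = Add(-35, Mul(-7, j)) (Function('D')(U, j) = Mul(-7, Add(j, 5)) = Mul(-7, Add(5, j)) = Add(-35, Mul(-7, j)))
h = -26 (h = Add(16, Add(-35, Mul(-7, Pow(Add(-5, 6), -1)))) = Add(16, Add(-35, Mul(-7, Pow(1, -1)))) = Add(16, Add(-35, Mul(-7, 1))) = Add(16, Add(-35, -7)) = Add(16, -42) = -26)
Mul(Add(h, 135), 60) = Mul(Add(-26, 135), 60) = Mul(109, 60) = 6540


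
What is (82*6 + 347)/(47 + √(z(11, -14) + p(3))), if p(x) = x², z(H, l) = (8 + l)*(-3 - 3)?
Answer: 39433/2164 - 2517*√5/2164 ≈ 15.621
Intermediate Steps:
z(H, l) = -48 - 6*l (z(H, l) = (8 + l)*(-6) = -48 - 6*l)
(82*6 + 347)/(47 + √(z(11, -14) + p(3))) = (82*6 + 347)/(47 + √((-48 - 6*(-14)) + 3²)) = (492 + 347)/(47 + √((-48 + 84) + 9)) = 839/(47 + √(36 + 9)) = 839/(47 + √45) = 839/(47 + 3*√5)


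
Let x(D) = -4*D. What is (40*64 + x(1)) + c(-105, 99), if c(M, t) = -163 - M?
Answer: 2498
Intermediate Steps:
(40*64 + x(1)) + c(-105, 99) = (40*64 - 4*1) + (-163 - 1*(-105)) = (2560 - 4) + (-163 + 105) = 2556 - 58 = 2498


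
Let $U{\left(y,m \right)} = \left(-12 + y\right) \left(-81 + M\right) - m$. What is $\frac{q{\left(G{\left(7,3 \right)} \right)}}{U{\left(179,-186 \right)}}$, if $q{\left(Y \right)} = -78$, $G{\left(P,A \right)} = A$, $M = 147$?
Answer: $- \frac{13}{1868} \approx -0.0069593$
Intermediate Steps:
$U{\left(y,m \right)} = -792 - m + 66 y$ ($U{\left(y,m \right)} = \left(-12 + y\right) \left(-81 + 147\right) - m = \left(-12 + y\right) 66 - m = \left(-792 + 66 y\right) - m = -792 - m + 66 y$)
$\frac{q{\left(G{\left(7,3 \right)} \right)}}{U{\left(179,-186 \right)}} = - \frac{78}{-792 - -186 + 66 \cdot 179} = - \frac{78}{-792 + 186 + 11814} = - \frac{78}{11208} = \left(-78\right) \frac{1}{11208} = - \frac{13}{1868}$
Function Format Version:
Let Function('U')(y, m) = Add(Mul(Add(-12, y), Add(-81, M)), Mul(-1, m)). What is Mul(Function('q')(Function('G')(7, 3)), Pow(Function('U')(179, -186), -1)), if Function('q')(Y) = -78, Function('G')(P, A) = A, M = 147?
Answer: Rational(-13, 1868) ≈ -0.0069593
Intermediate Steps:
Function('U')(y, m) = Add(-792, Mul(-1, m), Mul(66, y)) (Function('U')(y, m) = Add(Mul(Add(-12, y), Add(-81, 147)), Mul(-1, m)) = Add(Mul(Add(-12, y), 66), Mul(-1, m)) = Add(Add(-792, Mul(66, y)), Mul(-1, m)) = Add(-792, Mul(-1, m), Mul(66, y)))
Mul(Function('q')(Function('G')(7, 3)), Pow(Function('U')(179, -186), -1)) = Mul(-78, Pow(Add(-792, Mul(-1, -186), Mul(66, 179)), -1)) = Mul(-78, Pow(Add(-792, 186, 11814), -1)) = Mul(-78, Pow(11208, -1)) = Mul(-78, Rational(1, 11208)) = Rational(-13, 1868)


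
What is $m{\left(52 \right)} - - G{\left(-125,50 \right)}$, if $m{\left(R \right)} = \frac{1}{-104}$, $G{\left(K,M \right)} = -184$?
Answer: $- \frac{19137}{104} \approx -184.01$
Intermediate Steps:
$m{\left(R \right)} = - \frac{1}{104}$
$m{\left(52 \right)} - - G{\left(-125,50 \right)} = - \frac{1}{104} - \left(-1\right) \left(-184\right) = - \frac{1}{104} - 184 = - \frac{19137}{104}$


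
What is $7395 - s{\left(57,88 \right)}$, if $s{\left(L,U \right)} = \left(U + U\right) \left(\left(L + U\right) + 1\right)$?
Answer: $-18301$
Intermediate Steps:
$s{\left(L,U \right)} = 2 U \left(1 + L + U\right)$
$7395 - s{\left(57,88 \right)} = 7395 - 2 \cdot 88 \left(1 + 57 + 88\right) = 7395 - 2 \cdot 88 \cdot 146 = 7395 - 25696 = -18301$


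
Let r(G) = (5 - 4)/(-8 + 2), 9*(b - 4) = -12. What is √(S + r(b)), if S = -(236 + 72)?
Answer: 43*I*√6/6 ≈ 17.555*I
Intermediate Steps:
S = -308 (S = -1*308 = -308)
b = 8/3 (b = 4 + (⅑)*(-12) = 4 - 4/3 = 8/3 ≈ 2.6667)
r(G) = -⅙ (r(G) = 1/(-6) = 1*(-⅙) = -⅙)
√(S + r(b)) = √(-308 - ⅙) = √(-1849/6) = 43*I*√6/6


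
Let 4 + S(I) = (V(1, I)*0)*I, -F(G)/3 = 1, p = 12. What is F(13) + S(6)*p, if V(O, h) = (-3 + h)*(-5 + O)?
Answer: -51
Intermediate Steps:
V(O, h) = (-5 + O)*(-3 + h)
F(G) = -3 (F(G) = -3*1 = -3)
S(I) = -4 (S(I) = -4 + ((15 - 5*I - 3*1 + 1*I)*0)*I = -4 + ((15 - 5*I - 3 + I)*0)*I = -4 + ((12 - 4*I)*0)*I = -4 + 0*I = -4 + 0 = -4)
F(13) + S(6)*p = -3 - 4*12 = -3 - 48 = -51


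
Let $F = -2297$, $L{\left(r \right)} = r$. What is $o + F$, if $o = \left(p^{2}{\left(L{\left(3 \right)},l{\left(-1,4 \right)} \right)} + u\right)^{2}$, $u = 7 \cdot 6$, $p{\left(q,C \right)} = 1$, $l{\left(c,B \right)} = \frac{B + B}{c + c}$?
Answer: $-448$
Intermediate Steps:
$l{\left(c,B \right)} = \frac{B}{c}$ ($l{\left(c,B \right)} = \frac{2 B}{2 c} = 2 B \frac{1}{2 c} = \frac{B}{c}$)
$u = 42$
$o = 1849$ ($o = \left(1^{2} + 42\right)^{2} = \left(1 + 42\right)^{2} = 43^{2} = 1849$)
$o + F = 1849 - 2297 = -448$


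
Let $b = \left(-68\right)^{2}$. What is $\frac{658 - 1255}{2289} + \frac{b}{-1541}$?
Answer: $- \frac{3834771}{1175783} \approx -3.2615$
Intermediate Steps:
$b = 4624$
$\frac{658 - 1255}{2289} + \frac{b}{-1541} = \frac{658 - 1255}{2289} + \frac{4624}{-1541} = \left(-597\right) \frac{1}{2289} + 4624 \left(- \frac{1}{1541}\right) = - \frac{199}{763} - \frac{4624}{1541} = - \frac{3834771}{1175783}$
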